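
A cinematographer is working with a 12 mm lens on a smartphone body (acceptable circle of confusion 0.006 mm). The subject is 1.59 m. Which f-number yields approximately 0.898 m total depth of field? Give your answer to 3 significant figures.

f/4

Write h = H − f = f²/(N·c). The thin-lens limits are Dn = s·h/(h + (s−f)) and Df = s·h/(h − (s−f)), so DoF = Df − Dn = 2·s·(s−f)·h / (h² − (s−f)²).
That is a quadratic in h: DoF·h² − 2·s·(s−f)·h − DoF·(s−f)² = 0 ⇒ h = (s−f)·(s + √(s² + DoF²)) / DoF = 1578 × (1590 + √(1590² + 898²)) / 898 = 1578 × (1590 + 1826.06) / 898 ≈ 6002.8 mm.
Then N = f²/(c·h) = 12² / (0.006 × 6002.8) = 144 / 36.017 ≈ 4.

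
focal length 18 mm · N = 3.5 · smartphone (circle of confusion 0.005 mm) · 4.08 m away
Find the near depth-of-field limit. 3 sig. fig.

Hyperfocal distance H = f²/(N·c) + f = 18²/(3.5 × 0.005) + 18 = 324/0.0175 + 18 ≈ 18532.3 mm ≈ 18.53 m.
Near limit Dn = s·(H − f)/(H + s − 2f) = 4080 × (18532.3 − 18) / (18532.3 + 4080 − 2 × 18) = 4080 × 18514.3 / 22576.3 ≈ 3345.9 mm ≈ 3.35 m.

3.35 m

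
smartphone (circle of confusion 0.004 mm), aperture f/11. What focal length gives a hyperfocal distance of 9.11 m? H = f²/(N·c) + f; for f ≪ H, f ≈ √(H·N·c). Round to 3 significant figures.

20.0 mm

From H = f²/(N·c) + f, with f ≪ H: f ≈ √(H·N·c) = √(9110 × 11 × 0.004) = √400.84 ≈ 20.02 mm.
The +f correction barely moves this — solving exactly, f² + N·c·f − N·c·H = 0 ⇒ f = (−N·c + √((N·c)² + 4·N·c·H))/2 = (−0.044 + √1603.4)/2 ≈ 19.999 mm, so f ≈ 20.0 mm.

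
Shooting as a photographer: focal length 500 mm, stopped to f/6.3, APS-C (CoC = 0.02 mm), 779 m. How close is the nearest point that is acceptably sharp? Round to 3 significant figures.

Hyperfocal distance H = f²/(N·c) + f = 500²/(6.3 × 0.02) + 500 = 250000/0.126 + 500 ≈ 1984627.0 mm ≈ 1985 m.
Near limit Dn = s·(H − f)/(H + s − 2f) = 779000 × (1984627.0 − 500) / (1984627.0 + 779000 − 2 × 500) = 779000 × 1984127.0 / 2762627.0 ≈ 559480 mm ≈ 559 m.

559 m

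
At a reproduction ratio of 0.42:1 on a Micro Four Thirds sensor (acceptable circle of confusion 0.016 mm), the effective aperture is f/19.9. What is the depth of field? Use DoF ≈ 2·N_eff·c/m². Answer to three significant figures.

At magnification m, DoF ≈ 2·N_eff·c/m² = 2 × 19.9 × 0.016 / 0.42² = 0.6368 / 0.1764 ≈ 3.61 mm.

3.61 mm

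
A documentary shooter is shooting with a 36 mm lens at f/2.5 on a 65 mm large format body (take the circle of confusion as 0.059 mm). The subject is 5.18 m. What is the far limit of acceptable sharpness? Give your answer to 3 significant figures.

12.5 m

Hyperfocal distance H = f²/(N·c) + f = 36²/(2.5 × 0.059) + 36 = 1296/0.1475 + 36 ≈ 8822.4 mm ≈ 8.822 m.
Far limit Df = s·(H − f)/(H − s) = 5180 × (8822.4 − 36) / (8822.4 − 5180) = 5180 × 8786.4 / 3642.4 ≈ 12495 mm ≈ 12.5 m.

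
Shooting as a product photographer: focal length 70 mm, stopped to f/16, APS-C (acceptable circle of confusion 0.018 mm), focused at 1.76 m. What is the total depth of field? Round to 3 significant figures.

Hyperfocal distance H = f²/(N·c) + f = 70²/(16 × 0.018) + 70 = 4900/0.288 + 70 ≈ 17083.9 mm ≈ 17.08 m.
Near limit Dn = s·(H − f)/(H + s − 2f) = 1760 × (17083.9 − 70) / (17083.9 + 1760 − 2 × 70) = 1760 × 17013.9 / 18703.9 ≈ 1600.97 mm.
Far limit Df = s·(H − f)/(H − s) = 1760 × (17083.9 − 70) / (17083.9 − 1760) = 1760 × 17013.9 / 15323.9 ≈ 1954.10 mm.
Depth of field = Df − Dn = 1954.10 − 1600.97 ≈ 353.13 mm.

353 mm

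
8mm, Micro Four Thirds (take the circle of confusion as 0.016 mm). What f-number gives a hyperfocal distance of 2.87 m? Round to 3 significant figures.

f/1.40

Rearrange H = f²/(N·c) + f for N: N = f² / ((H − f)·c).
N = 8² / ((2870 − 8) × 0.016) = 64 / 45.79 ≈ 1.40.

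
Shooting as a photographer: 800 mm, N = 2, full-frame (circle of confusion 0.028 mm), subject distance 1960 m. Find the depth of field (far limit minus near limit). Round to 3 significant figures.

692 m

Hyperfocal distance H = f²/(N·c) + f = 800²/(2 × 0.028) + 800 = 640000/0.056 + 800 ≈ 11429371.4 mm ≈ 11429 m.
Near limit Dn = s·(H − f)/(H + s − 2f) = 1960000 × (11429371.4 − 800) / (11429371.4 + 1960000 − 2 × 800) = 1960000 × 11428571.4 / 13387771.4 ≈ 1673169 mm.
Far limit Df = s·(H − f)/(H − s) = 1960000 × (11429371.4 − 800) / (11429371.4 − 1960000) = 1960000 × 11428571.4 / 9469371.4 ≈ 2365521 mm.
Depth of field = Df − Dn = 2365521 − 1673169 ≈ 692352 mm ≈ 692 m.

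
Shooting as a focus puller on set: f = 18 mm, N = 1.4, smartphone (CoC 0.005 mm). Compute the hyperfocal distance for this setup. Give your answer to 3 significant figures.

46.3 m

Hyperfocal distance H = f²/(N·c) + f = 18²/(1.4 × 0.005) + 18 = 324/0.007 + 18 ≈ 46303.7 mm ≈ 46.3 m.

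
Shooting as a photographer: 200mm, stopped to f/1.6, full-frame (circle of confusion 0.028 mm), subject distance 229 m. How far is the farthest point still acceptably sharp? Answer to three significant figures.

Hyperfocal distance H = f²/(N·c) + f = 200²/(1.6 × 0.028) + 200 = 40000/0.0448 + 200 ≈ 893057.1 mm ≈ 893.1 m.
Far limit Df = s·(H − f)/(H − s) = 229000 × (893057.1 − 200) / (893057.1 − 229000) = 229000 × 892857.1 / 664057.1 ≈ 307902 mm ≈ 308 m.

308 m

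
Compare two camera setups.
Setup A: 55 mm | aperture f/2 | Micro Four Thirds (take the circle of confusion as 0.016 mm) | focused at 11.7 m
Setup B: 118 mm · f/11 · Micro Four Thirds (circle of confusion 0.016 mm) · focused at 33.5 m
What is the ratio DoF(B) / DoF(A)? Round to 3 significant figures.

11.8

Setup A: H = 55²/(2×0.016) + 55 ≈ 94586.2 mm; DoF = Df − Dn = 13343.8 − 10416.8 ≈ 2927.0 mm.
Setup B: H = 118²/(11×0.016) + 118 ≈ 79231.6 mm; DoF = Df − Dn = 57953 − 23559 ≈ 34394 mm.
Ratio = 34394 / 2927.0 ≈ 11.8.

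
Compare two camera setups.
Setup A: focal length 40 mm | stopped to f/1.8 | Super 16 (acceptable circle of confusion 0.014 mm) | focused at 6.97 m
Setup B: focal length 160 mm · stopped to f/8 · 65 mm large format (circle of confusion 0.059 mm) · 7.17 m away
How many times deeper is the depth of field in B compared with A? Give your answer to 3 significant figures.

1.22

Setup A: H = 40²/(1.8×0.014) + 40 ≈ 63532.1 mm; DoF = Df − Dn = 7824.0 − 6284.1 ≈ 1539.9 mm.
Setup B: H = 160²/(8×0.059) + 160 ≈ 54397.3 mm; DoF = Df − Dn = 8234.3 − 6349.4 ≈ 1884.9 mm.
Ratio = 1884.9 / 1539.9 ≈ 1.22.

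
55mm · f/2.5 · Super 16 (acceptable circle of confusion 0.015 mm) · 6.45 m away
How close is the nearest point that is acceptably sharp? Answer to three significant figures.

Hyperfocal distance H = f²/(N·c) + f = 55²/(2.5 × 0.015) + 55 = 3025/0.0375 + 55 ≈ 80721.7 mm ≈ 80.72 m.
Near limit Dn = s·(H − f)/(H + s − 2f) = 6450 × (80721.7 − 55) / (80721.7 + 6450 − 2 × 55) = 6450 × 80666.7 / 87061.7 ≈ 5976.2 mm ≈ 5.98 m.

5.98 m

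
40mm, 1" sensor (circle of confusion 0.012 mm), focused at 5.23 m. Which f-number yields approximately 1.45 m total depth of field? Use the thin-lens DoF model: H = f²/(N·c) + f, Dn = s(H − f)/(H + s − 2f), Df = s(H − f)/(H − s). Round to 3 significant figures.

Write h = H − f = f²/(N·c). The thin-lens limits are Dn = s·h/(h + (s−f)) and Df = s·h/(h − (s−f)), so DoF = Df − Dn = 2·s·(s−f)·h / (h² − (s−f)²).
That is a quadratic in h: DoF·h² − 2·s·(s−f)·h − DoF·(s−f)² = 0 ⇒ h = (s−f)·(s + √(s² + DoF²)) / DoF = 5190 × (5230 + √(5230² + 1450²)) / 1450 = 5190 × (5230 + 5427.28) / 1450 ≈ 38146 mm.
Then N = f²/(c·h) = 40² / (0.012 × 38146) = 1600 / 457.75 ≈ 3.50.

f/3.50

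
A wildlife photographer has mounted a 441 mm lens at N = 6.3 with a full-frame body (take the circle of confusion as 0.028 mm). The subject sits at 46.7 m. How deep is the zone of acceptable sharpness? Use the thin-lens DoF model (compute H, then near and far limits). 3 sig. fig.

3.93 m

Hyperfocal distance H = f²/(N·c) + f = 441²/(6.3 × 0.028) + 441 = 194481/0.1764 + 441 ≈ 1102941.0 mm ≈ 1103 m.
Near limit Dn = s·(H − f)/(H + s − 2f) = 46700 × (1102941.0 − 441) / (1102941.0 + 46700 − 2 × 441) = 46700 × 1102500.0 / 1148759.0 ≈ 44819.5 mm.
Far limit Df = s·(H − f)/(H − s) = 46700 × (1102941.0 − 441) / (1102941.0 − 46700) = 46700 × 1102500.0 / 1056241.0 ≈ 48745.3 mm.
Depth of field = Df − Dn = 48745.3 − 44819.5 ≈ 3925.8 mm ≈ 3.93 m.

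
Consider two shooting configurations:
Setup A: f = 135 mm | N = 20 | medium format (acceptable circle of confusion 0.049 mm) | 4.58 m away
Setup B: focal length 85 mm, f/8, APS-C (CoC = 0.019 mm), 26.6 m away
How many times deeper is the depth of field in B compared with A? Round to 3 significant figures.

Setup A: H = 135²/(20×0.049) + 135 ≈ 18731.9 mm; DoF = Df − Dn = 6018.5 − 3696.5 ≈ 2322.0 mm.
Setup B: H = 85²/(8×0.019) + 85 ≈ 47617.9 mm; DoF = Df − Dn = 60157 − 17075 ≈ 43082 mm.
Ratio = 43082 / 2322.0 ≈ 18.6.

18.6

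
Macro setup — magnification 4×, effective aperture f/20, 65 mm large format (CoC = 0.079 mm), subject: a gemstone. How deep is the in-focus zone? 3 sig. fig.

At magnification m, DoF ≈ 2·N_eff·c/m² = 2 × 20 × 0.079 / 4² = 3.16 / 16 ≈ 0.198 mm.

0.198 mm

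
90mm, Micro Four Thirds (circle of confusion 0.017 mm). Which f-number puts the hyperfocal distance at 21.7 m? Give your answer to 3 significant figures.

Rearrange H = f²/(N·c) + f for N: N = f² / ((H − f)·c).
N = 90² / ((21700 − 90) × 0.017) = 8100 / 367.4 ≈ 22.

f/22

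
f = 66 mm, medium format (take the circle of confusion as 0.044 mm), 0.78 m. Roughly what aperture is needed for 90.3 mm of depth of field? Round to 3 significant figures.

f/8

Write h = H − f = f²/(N·c). The thin-lens limits are Dn = s·h/(h + (s−f)) and Df = s·h/(h − (s−f)), so DoF = Df − Dn = 2·s·(s−f)·h / (h² − (s−f)²).
That is a quadratic in h: DoF·h² − 2·s·(s−f)·h − DoF·(s−f)² = 0 ⇒ h = (s−f)·(s + √(s² + DoF²)) / DoF = 714 × (780 + √(780² + 90.3²)) / 90.3 = 714 × (780 + 785.210) / 90.3 ≈ 12376 mm.
Then N = f²/(c·h) = 66² / (0.044 × 12376) = 4356 / 544.55 ≈ 8.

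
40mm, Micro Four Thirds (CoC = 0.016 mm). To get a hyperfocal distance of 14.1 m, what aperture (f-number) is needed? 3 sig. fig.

f/7.11

Rearrange H = f²/(N·c) + f for N: N = f² / ((H − f)·c).
N = 40² / ((14100 − 40) × 0.016) = 1600 / 225.0 ≈ 7.11.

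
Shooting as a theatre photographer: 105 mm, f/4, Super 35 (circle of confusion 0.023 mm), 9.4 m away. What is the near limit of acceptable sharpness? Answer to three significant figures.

8.72 m

Hyperfocal distance H = f²/(N·c) + f = 105²/(4 × 0.023) + 105 = 11025/0.092 + 105 ≈ 119942.0 mm ≈ 119.9 m.
Near limit Dn = s·(H − f)/(H + s − 2f) = 9400 × (119942.0 − 105) / (119942.0 + 9400 − 2 × 105) = 9400 × 119837.0 / 129132.0 ≈ 8723.4 mm ≈ 8.72 m.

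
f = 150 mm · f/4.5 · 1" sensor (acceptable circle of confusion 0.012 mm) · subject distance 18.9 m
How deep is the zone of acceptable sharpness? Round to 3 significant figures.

Hyperfocal distance H = f²/(N·c) + f = 150²/(4.5 × 0.012) + 150 = 22500/0.054 + 150 ≈ 416816.7 mm ≈ 416.8 m.
Near limit Dn = s·(H − f)/(H + s − 2f) = 18900 × (416816.7 − 150) / (416816.7 + 18900 − 2 × 150) = 18900 × 416666.7 / 435416.7 ≈ 18086.1 mm.
Far limit Df = s·(H − f)/(H − s) = 18900 × (416816.7 − 150) / (416816.7 − 18900) = 18900 × 416666.7 / 397916.7 ≈ 19790.6 mm.
Depth of field = Df − Dn = 19790.6 − 18086.1 ≈ 1704.5 mm ≈ 1.70 m.

1.70 m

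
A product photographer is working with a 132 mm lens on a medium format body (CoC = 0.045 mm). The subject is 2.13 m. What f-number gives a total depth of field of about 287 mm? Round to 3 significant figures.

Write h = H − f = f²/(N·c). The thin-lens limits are Dn = s·h/(h + (s−f)) and Df = s·h/(h − (s−f)), so DoF = Df − Dn = 2·s·(s−f)·h / (h² − (s−f)²).
That is a quadratic in h: DoF·h² − 2·s·(s−f)·h − DoF·(s−f)² = 0 ⇒ h = (s−f)·(s + √(s² + DoF²)) / DoF = 1998 × (2130 + √(2130² + 287²)) / 287 = 1998 × (2130 + 2149.25) / 287 ≈ 29791 mm.
Then N = f²/(c·h) = 132² / (0.045 × 29791) = 17424 / 1340.6 ≈ 13.

f/13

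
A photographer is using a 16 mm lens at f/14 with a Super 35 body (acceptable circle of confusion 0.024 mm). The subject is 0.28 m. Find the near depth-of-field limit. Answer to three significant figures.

Hyperfocal distance H = f²/(N·c) + f = 16²/(14 × 0.024) + 16 = 256/0.336 + 16 ≈ 777.9 mm ≈ 0.778 m.
Near limit Dn = s·(H − f)/(H + s − 2f) = 280 × (777.9 − 16) / (777.9 + 280 − 2 × 16) = 280 × 761.9 / 1025.9 ≈ 207.95 mm.

208 mm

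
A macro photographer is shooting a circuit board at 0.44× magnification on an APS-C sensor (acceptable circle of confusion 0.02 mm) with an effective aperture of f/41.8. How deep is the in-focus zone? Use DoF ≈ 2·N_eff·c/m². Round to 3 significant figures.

8.64 mm

At magnification m, DoF ≈ 2·N_eff·c/m² = 2 × 41.8 × 0.02 / 0.44² = 1.672 / 0.1936 ≈ 8.64 mm.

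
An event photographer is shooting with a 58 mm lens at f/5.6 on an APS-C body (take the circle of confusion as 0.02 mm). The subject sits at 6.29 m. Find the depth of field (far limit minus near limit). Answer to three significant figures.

2.73 m

Hyperfocal distance H = f²/(N·c) + f = 58²/(5.6 × 0.02) + 58 = 3364/0.112 + 58 ≈ 30093.7 mm ≈ 30.09 m.
Near limit Dn = s·(H − f)/(H + s − 2f) = 6290 × (30093.7 − 58) / (30093.7 + 6290 − 2 × 58) = 6290 × 30035.7 / 36267.7 ≈ 5209.2 mm.
Far limit Df = s·(H − f)/(H − s) = 6290 × (30093.7 − 58) / (30093.7 − 6290) = 6290 × 30035.7 / 23803.7 ≈ 7936.8 mm.
Depth of field = Df − Dn = 7936.8 − 5209.2 ≈ 2727.6 mm ≈ 2.73 m.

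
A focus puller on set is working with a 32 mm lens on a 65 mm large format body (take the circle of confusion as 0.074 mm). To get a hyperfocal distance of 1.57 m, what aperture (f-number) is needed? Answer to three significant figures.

Rearrange H = f²/(N·c) + f for N: N = f² / ((H − f)·c).
N = 32² / ((1570 − 32) × 0.074) = 1024 / 113.8 ≈ 9.

f/9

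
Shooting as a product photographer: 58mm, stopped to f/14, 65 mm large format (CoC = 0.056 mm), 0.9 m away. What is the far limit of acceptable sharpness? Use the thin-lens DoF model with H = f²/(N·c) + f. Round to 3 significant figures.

Hyperfocal distance H = f²/(N·c) + f = 58²/(14 × 0.056) + 58 = 3364/0.784 + 58 ≈ 4348.8 mm ≈ 4.349 m.
Far limit Df = s·(H − f)/(H − s) = 900 × (4348.8 − 58) / (4348.8 − 900) = 900 × 4290.8 / 3448.8 ≈ 1119.7 mm ≈ 1.12 m.

1.12 m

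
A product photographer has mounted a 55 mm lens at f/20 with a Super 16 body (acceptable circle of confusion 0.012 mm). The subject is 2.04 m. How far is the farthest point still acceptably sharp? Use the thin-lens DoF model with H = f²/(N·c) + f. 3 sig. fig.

2.42 m

Hyperfocal distance H = f²/(N·c) + f = 55²/(20 × 0.012) + 55 = 3025/0.24 + 55 ≈ 12659.2 mm ≈ 12.66 m.
Far limit Df = s·(H − f)/(H − s) = 2040 × (12659.2 − 55) / (12659.2 − 2040) = 2040 × 12604.2 / 10619.2 ≈ 2421.3 mm ≈ 2.42 m.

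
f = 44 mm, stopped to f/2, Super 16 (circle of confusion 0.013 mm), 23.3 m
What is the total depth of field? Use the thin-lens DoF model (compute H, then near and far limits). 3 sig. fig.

16.1 m

Hyperfocal distance H = f²/(N·c) + f = 44²/(2 × 0.013) + 44 = 1936/0.026 + 44 ≈ 74505.5 mm ≈ 74.51 m.
Near limit Dn = s·(H − f)/(H + s − 2f) = 23300 × (74505.5 − 44) / (74505.5 + 23300 − 2 × 44) = 23300 × 74461.5 / 97717.5 ≈ 17755 mm.
Far limit Df = s·(H − f)/(H − s) = 23300 × (74505.5 − 44) / (74505.5 − 23300) = 23300 × 74461.5 / 51205.5 ≈ 33882 mm.
Depth of field = Df − Dn = 33882 − 17755 ≈ 16127 mm ≈ 16.1 m.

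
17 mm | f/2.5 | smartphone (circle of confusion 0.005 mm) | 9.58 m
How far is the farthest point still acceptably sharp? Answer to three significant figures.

Hyperfocal distance H = f²/(N·c) + f = 17²/(2.5 × 0.005) + 17 = 289/0.0125 + 17 ≈ 23137.0 mm ≈ 23.14 m.
Far limit Df = s·(H − f)/(H − s) = 9580 × (23137.0 − 17) / (23137.0 − 9580) = 9580 × 23120.0 / 13557.0 ≈ 16338 mm ≈ 16.3 m.

16.3 m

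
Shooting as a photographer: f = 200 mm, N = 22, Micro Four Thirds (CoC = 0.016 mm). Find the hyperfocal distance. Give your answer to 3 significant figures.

Hyperfocal distance H = f²/(N·c) + f = 200²/(22 × 0.016) + 200 = 40000/0.352 + 200 ≈ 113836.4 mm ≈ 114 m.

114 m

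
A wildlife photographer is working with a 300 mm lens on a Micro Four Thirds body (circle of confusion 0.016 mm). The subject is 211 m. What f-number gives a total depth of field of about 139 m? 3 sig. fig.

f/8

Write h = H − f = f²/(N·c). The thin-lens limits are Dn = s·h/(h + (s−f)) and Df = s·h/(h − (s−f)), so DoF = Df − Dn = 2·s·(s−f)·h / (h² − (s−f)²).
That is a quadratic in h: DoF·h² − 2·s·(s−f)·h − DoF·(s−f)² = 0 ⇒ h = (s−f)·(s + √(s² + DoF²)) / DoF = 210700 × (211000 + √(211000² + 139000²)) / 139000 = 210700 × (211000 + 252670) / 139000 ≈ 702843 mm.
Then N = f²/(c·h) = 300² / (0.016 × 702843) = 90000 / 11245 ≈ 8.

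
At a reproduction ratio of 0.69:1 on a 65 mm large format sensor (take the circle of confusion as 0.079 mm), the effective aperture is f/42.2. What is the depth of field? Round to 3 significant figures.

14.0 mm

At magnification m, DoF ≈ 2·N_eff·c/m² = 2 × 42.2 × 0.079 / 0.69² = 6.668 / 0.4761 ≈ 14 mm.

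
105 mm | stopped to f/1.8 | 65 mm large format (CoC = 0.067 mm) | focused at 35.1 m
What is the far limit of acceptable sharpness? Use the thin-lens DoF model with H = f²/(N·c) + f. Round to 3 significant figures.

56.9 m

Hyperfocal distance H = f²/(N·c) + f = 105²/(1.8 × 0.067) + 105 = 11025/0.1206 + 105 ≈ 91522.9 mm ≈ 91.52 m.
Far limit Df = s·(H − f)/(H − s) = 35100 × (91522.9 − 105) / (91522.9 − 35100) = 35100 × 91417.9 / 56422.9 ≈ 56870 mm ≈ 56.9 m.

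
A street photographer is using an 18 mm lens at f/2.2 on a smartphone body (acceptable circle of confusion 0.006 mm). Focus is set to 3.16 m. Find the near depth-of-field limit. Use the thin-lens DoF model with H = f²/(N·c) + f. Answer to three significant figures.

2.80 m

Hyperfocal distance H = f²/(N·c) + f = 18²/(2.2 × 0.006) + 18 = 324/0.0132 + 18 ≈ 24563.5 mm ≈ 24.56 m.
Near limit Dn = s·(H − f)/(H + s − 2f) = 3160 × (24563.5 − 18) / (24563.5 + 3160 − 2 × 18) = 3160 × 24545.5 / 27687.5 ≈ 2801.4 mm ≈ 2.80 m.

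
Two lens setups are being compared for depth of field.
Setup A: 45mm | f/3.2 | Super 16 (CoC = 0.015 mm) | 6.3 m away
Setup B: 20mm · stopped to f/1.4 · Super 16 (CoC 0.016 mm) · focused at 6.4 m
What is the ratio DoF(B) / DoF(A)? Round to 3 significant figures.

2.74

Setup A: H = 45²/(3.2×0.015) + 45 ≈ 42232.5 mm; DoF = Df − Dn = 7396.7 − 5486.5 ≈ 1910.2 mm.
Setup B: H = 20²/(1.4×0.016) + 20 ≈ 17877.1 mm; DoF = Df − Dn = 9957.7 − 4715.3 ≈ 5242.4 mm.
Ratio = 5242.4 / 1910.2 ≈ 2.74.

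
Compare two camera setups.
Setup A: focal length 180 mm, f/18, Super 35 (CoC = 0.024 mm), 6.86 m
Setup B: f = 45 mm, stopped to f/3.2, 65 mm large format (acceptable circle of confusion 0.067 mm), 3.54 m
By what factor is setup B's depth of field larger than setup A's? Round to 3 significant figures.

2.46

Setup A: H = 180²/(18×0.024) + 180 ≈ 75180.0 mm; DoF = Df − Dn = 7530.7 − 6299.0 ≈ 1231.7 mm.
Setup B: H = 45²/(3.2×0.067) + 45 ≈ 9490.0 mm; DoF = Df − Dn = 5619.4 − 2583.9 ≈ 3035.5 mm.
Ratio = 3035.5 / 1231.7 ≈ 2.46.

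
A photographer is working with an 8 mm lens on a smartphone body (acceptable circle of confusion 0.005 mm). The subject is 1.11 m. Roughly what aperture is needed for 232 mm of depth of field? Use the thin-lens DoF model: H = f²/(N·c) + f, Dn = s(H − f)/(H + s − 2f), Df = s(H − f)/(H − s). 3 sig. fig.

f/1.20

Write h = H − f = f²/(N·c). The thin-lens limits are Dn = s·h/(h + (s−f)) and Df = s·h/(h − (s−f)), so DoF = Df − Dn = 2·s·(s−f)·h / (h² − (s−f)²).
That is a quadratic in h: DoF·h² − 2·s·(s−f)·h − DoF·(s−f)² = 0 ⇒ h = (s−f)·(s + √(s² + DoF²)) / DoF = 1102 × (1110 + √(1110² + 232²)) / 232 = 1102 × (1110 + 1133.99) / 232 ≈ 10659 mm.
Then N = f²/(c·h) = 8² / (0.005 × 10659) = 64 / 53.295 ≈ 1.20.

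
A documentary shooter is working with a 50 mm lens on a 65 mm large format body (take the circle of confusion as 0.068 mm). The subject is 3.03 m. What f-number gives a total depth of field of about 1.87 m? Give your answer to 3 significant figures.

f/3.50

Write h = H − f = f²/(N·c). The thin-lens limits are Dn = s·h/(h + (s−f)) and Df = s·h/(h − (s−f)), so DoF = Df − Dn = 2·s·(s−f)·h / (h² − (s−f)²).
That is a quadratic in h: DoF·h² − 2·s·(s−f)·h − DoF·(s−f)² = 0 ⇒ h = (s−f)·(s + √(s² + DoF²)) / DoF = 2980 × (3030 + √(3030² + 1870²)) / 1870 = 2980 × (3030 + 3560.59) / 1870 ≈ 10503 mm.
Then N = f²/(c·h) = 50² / (0.068 × 10503) = 2500 / 714.18 ≈ 3.50.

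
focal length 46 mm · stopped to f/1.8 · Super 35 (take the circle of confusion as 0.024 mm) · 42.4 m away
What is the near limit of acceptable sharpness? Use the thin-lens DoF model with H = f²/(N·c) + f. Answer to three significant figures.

22.7 m

Hyperfocal distance H = f²/(N·c) + f = 46²/(1.8 × 0.024) + 46 = 2116/0.0432 + 46 ≈ 49027.5 mm ≈ 49.03 m.
Near limit Dn = s·(H − f)/(H + s − 2f) = 42400 × (49027.5 − 46) / (49027.5 + 42400 − 2 × 46) = 42400 × 48981.5 / 91335.5 ≈ 22738 mm ≈ 22.7 m.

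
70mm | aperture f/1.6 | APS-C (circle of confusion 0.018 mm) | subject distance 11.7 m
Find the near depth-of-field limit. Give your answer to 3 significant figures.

Hyperfocal distance H = f²/(N·c) + f = 70²/(1.6 × 0.018) + 70 = 4900/0.0288 + 70 ≈ 170208.9 mm ≈ 170.2 m.
Near limit Dn = s·(H − f)/(H + s − 2f) = 11700 × (170208.9 − 70) / (170208.9 + 11700 − 2 × 70) = 11700 × 170138.9 / 181768.9 ≈ 10951 mm ≈ 11.0 m.

11.0 m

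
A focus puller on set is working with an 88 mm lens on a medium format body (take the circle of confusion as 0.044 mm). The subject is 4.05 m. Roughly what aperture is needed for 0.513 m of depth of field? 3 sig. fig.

Write h = H − f = f²/(N·c). The thin-lens limits are Dn = s·h/(h + (s−f)) and Df = s·h/(h − (s−f)), so DoF = Df − Dn = 2·s·(s−f)·h / (h² − (s−f)²).
That is a quadratic in h: DoF·h² − 2·s·(s−f)·h − DoF·(s−f)² = 0 ⇒ h = (s−f)·(s + √(s² + DoF²)) / DoF = 3962 × (4050 + √(4050² + 513²)) / 513 = 3962 × (4050 + 4082.36) / 513 ≈ 62808 mm.
Then N = f²/(c·h) = 88² / (0.044 × 62808) = 7744 / 2763.5 ≈ 2.80.

f/2.80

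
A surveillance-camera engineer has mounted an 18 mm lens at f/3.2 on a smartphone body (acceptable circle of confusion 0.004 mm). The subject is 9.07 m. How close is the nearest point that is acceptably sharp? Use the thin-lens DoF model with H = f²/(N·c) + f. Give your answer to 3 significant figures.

Hyperfocal distance H = f²/(N·c) + f = 18²/(3.2 × 0.004) + 18 = 324/0.0128 + 18 ≈ 25330.5 mm ≈ 25.33 m.
Near limit Dn = s·(H − f)/(H + s − 2f) = 9070 × (25330.5 − 18) / (25330.5 + 9070 − 2 × 18) = 9070 × 25312.5 / 34364.5 ≈ 6680.9 mm ≈ 6.68 m.

6.68 m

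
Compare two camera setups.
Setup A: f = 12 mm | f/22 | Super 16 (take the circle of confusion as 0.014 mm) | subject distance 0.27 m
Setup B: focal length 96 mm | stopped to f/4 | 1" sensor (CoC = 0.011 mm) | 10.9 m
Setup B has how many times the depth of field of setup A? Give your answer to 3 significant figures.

2.63

Setup A: H = 12²/(22×0.014) + 12 ≈ 479.5 mm; DoF = Df − Dn = 602.45 − 173.99 ≈ 428.46 mm.
Setup B: H = 96²/(4×0.011) + 96 ≈ 209550.5 mm; DoF = Df − Dn = 11492.8 − 10365.3 ≈ 1127.5 mm.
Ratio = 1127.5 / 428.46 ≈ 2.63.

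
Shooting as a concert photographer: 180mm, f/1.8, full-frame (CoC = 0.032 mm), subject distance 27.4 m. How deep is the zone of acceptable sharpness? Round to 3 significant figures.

Hyperfocal distance H = f²/(N·c) + f = 180²/(1.8 × 0.032) + 180 = 32400/0.0576 + 180 ≈ 562680.0 mm ≈ 562.7 m.
Near limit Dn = s·(H − f)/(H + s − 2f) = 27400 × (562680.0 − 180) / (562680.0 + 27400 − 2 × 180) = 27400 × 562500.0 / 589720.0 ≈ 26135.3 mm.
Far limit Df = s·(H − f)/(H − s) = 27400 × (562680.0 − 180) / (562680.0 − 27400) = 27400 × 562500.0 / 535280.0 ≈ 28793.3 mm.
Depth of field = Df − Dn = 28793.3 − 26135.3 ≈ 2658.0 mm ≈ 2.66 m.

2.66 m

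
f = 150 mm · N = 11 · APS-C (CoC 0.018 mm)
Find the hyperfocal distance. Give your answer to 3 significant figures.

114 m

Hyperfocal distance H = f²/(N·c) + f = 150²/(11 × 0.018) + 150 = 22500/0.198 + 150 ≈ 113786.4 mm ≈ 114 m.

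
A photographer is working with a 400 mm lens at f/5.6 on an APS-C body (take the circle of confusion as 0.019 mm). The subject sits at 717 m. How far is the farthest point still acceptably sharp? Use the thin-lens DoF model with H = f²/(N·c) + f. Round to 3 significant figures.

Hyperfocal distance H = f²/(N·c) + f = 400²/(5.6 × 0.019) + 400 = 160000/0.1064 + 400 ≈ 1504159.4 mm ≈ 1504 m.
Far limit Df = s·(H − f)/(H − s) = 717000 × (1504159.4 − 400) / (1504159.4 − 717000) = 717000 × 1503759.4 / 787159.4 ≈ 1369730 mm ≈ 1370 m.

1370 m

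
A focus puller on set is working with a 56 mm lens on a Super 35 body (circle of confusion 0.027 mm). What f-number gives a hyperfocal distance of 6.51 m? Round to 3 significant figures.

f/18

Rearrange H = f²/(N·c) + f for N: N = f² / ((H − f)·c).
N = 56² / ((6510 − 56) × 0.027) = 3136 / 174.3 ≈ 18.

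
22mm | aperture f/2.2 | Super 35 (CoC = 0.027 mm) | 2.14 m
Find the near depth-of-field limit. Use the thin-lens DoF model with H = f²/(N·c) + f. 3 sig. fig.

1.70 m

Hyperfocal distance H = f²/(N·c) + f = 22²/(2.2 × 0.027) + 22 = 484/0.0594 + 22 ≈ 8170.1 mm ≈ 8.170 m.
Near limit Dn = s·(H − f)/(H + s − 2f) = 2140 × (8170.1 − 22) / (8170.1 + 2140 − 2 × 22) = 2140 × 8148.1 / 10266.1 ≈ 1698.5 mm ≈ 1.70 m.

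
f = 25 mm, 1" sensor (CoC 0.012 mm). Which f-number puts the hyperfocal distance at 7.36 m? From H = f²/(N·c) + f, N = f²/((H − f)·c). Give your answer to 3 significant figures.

f/7.10

Rearrange H = f²/(N·c) + f for N: N = f² / ((H − f)·c).
N = 25² / ((7360 − 25) × 0.012) = 625 / 88.02 ≈ 7.10.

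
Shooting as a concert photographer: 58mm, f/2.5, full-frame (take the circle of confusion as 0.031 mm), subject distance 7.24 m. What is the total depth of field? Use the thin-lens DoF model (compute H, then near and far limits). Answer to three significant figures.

Hyperfocal distance H = f²/(N·c) + f = 58²/(2.5 × 0.031) + 58 = 3364/0.0775 + 58 ≈ 43464.5 mm ≈ 43.46 m.
Near limit Dn = s·(H − f)/(H + s − 2f) = 7240 × (43464.5 − 58) / (43464.5 + 7240 − 2 × 58) = 7240 × 43406.5 / 50588.5 ≈ 6212.1 mm.
Far limit Df = s·(H − f)/(H − s) = 7240 × (43464.5 − 58) / (43464.5 − 7240) = 7240 × 43406.5 / 36224.5 ≈ 8675.4 mm.
Depth of field = Df − Dn = 8675.4 − 6212.1 ≈ 2463.3 mm ≈ 2.46 m.

2.46 m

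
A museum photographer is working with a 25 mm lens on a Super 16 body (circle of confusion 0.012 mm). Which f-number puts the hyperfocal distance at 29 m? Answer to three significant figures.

Rearrange H = f²/(N·c) + f for N: N = f² / ((H − f)·c).
N = 25² / ((29000 − 25) × 0.012) = 625 / 347.7 ≈ 1.80.

f/1.80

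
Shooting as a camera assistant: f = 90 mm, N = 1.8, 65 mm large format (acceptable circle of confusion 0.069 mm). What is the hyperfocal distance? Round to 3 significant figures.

Hyperfocal distance H = f²/(N·c) + f = 90²/(1.8 × 0.069) + 90 = 8100/0.1242 + 90 ≈ 65307.4 mm ≈ 65.3 m.

65.3 m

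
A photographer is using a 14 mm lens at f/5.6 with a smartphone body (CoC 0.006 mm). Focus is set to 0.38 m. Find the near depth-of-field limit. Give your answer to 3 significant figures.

Hyperfocal distance H = f²/(N·c) + f = 14²/(5.6 × 0.006) + 14 = 196/0.0336 + 14 ≈ 5847.3 mm ≈ 5.847 m.
Near limit Dn = s·(H − f)/(H + s − 2f) = 380 × (5847.3 − 14) / (5847.3 + 380 − 2 × 14) = 380 × 5833.3 / 6199.3 ≈ 357.57 mm.

358 mm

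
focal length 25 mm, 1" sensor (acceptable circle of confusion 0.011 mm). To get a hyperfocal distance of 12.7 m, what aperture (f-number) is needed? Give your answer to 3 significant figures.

Rearrange H = f²/(N·c) + f for N: N = f² / ((H − f)·c).
N = 25² / ((12700 − 25) × 0.011) = 625 / 139.4 ≈ 4.48.

f/4.48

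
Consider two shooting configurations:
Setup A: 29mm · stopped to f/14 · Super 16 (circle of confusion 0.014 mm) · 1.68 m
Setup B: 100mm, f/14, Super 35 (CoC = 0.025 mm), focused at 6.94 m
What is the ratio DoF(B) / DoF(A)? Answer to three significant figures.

2.32

Setup A: H = 29²/(14×0.014) + 29 ≈ 4319.8 mm; DoF = Df − Dn = 2730.7 − 1213.2 ≈ 1517.5 mm.
Setup B: H = 100²/(14×0.025) + 100 ≈ 28671.4 mm; DoF = Df − Dn = 9124.4 − 5599.5 ≈ 3524.9 mm.
Ratio = 3524.9 / 1517.5 ≈ 2.32.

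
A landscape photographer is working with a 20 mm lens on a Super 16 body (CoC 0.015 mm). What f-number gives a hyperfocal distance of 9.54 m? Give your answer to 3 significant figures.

Rearrange H = f²/(N·c) + f for N: N = f² / ((H − f)·c).
N = 20² / ((9540 − 20) × 0.015) = 400 / 142.8 ≈ 2.80.

f/2.80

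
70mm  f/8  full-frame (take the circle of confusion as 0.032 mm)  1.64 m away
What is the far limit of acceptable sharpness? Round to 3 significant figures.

Hyperfocal distance H = f²/(N·c) + f = 70²/(8 × 0.032) + 70 = 4900/0.256 + 70 ≈ 19210.6 mm ≈ 19.21 m.
Far limit Df = s·(H − f)/(H − s) = 1640 × (19210.6 − 70) / (19210.6 − 1640) = 1640 × 19140.6 / 17570.6 ≈ 1786.5 mm ≈ 1.79 m.

1.79 m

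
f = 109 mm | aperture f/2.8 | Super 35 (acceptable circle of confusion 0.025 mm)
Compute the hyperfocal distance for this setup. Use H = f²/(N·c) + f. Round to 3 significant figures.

170 m

Hyperfocal distance H = f²/(N·c) + f = 109²/(2.8 × 0.025) + 109 = 11881/0.07 + 109 ≈ 169837.6 mm ≈ 170 m.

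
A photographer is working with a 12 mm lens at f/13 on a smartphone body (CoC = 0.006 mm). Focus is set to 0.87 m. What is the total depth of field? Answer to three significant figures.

Hyperfocal distance H = f²/(N·c) + f = 12²/(13 × 0.006) + 12 = 144/0.078 + 12 ≈ 1858.2 mm ≈ 1.858 m.
Near limit Dn = s·(H − f)/(H + s − 2f) = 870 × (1858.2 − 12) / (1858.2 + 870 − 2 × 12) = 870 × 1846.2 / 2704.2 ≈ 594.0 mm.
Far limit Df = s·(H − f)/(H − s) = 870 × (1858.2 − 12) / (1858.2 − 870) = 870 × 1846.2 / 988.2 ≈ 1625.4 mm.
Depth of field = Df − Dn = 1625.4 − 594.0 ≈ 1031.4 mm ≈ 1.03 m.

1.03 m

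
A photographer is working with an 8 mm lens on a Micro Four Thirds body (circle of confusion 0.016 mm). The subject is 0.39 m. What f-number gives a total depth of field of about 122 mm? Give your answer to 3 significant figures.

Write h = H − f = f²/(N·c). The thin-lens limits are Dn = s·h/(h + (s−f)) and Df = s·h/(h − (s−f)), so DoF = Df − Dn = 2·s·(s−f)·h / (h² − (s−f)²).
That is a quadratic in h: DoF·h² − 2·s·(s−f)·h − DoF·(s−f)² = 0 ⇒ h = (s−f)·(s + √(s² + DoF²)) / DoF = 382 × (390 + √(390² + 122²)) / 122 = 382 × (390 + 408.637) / 122 ≈ 2500.6 mm.
Then N = f²/(c·h) = 8² / (0.016 × 2500.6) = 64 / 40.010 ≈ 1.60.

f/1.60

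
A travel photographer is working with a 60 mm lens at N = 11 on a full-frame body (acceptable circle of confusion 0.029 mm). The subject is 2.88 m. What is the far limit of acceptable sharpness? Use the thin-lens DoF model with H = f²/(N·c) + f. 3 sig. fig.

3.84 m

Hyperfocal distance H = f²/(N·c) + f = 60²/(11 × 0.029) + 60 = 3600/0.319 + 60 ≈ 11345.3 mm ≈ 11.35 m.
Far limit Df = s·(H − f)/(H − s) = 2880 × (11345.3 − 60) / (11345.3 − 2880) = 2880 × 11285.3 / 8465.3 ≈ 3839.4 mm ≈ 3.84 m.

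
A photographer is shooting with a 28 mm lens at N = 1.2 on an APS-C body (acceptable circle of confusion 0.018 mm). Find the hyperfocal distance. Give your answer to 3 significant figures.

36.3 m

Hyperfocal distance H = f²/(N·c) + f = 28²/(1.2 × 0.018) + 28 = 784/0.0216 + 28 ≈ 36324.3 mm ≈ 36.3 m.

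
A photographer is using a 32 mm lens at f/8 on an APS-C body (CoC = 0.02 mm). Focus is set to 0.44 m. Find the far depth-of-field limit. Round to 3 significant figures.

Hyperfocal distance H = f²/(N·c) + f = 32²/(8 × 0.02) + 32 = 1024/0.16 + 32 ≈ 6432.0 mm ≈ 6.432 m.
Far limit Df = s·(H − f)/(H − s) = 440 × (6432.0 − 32) / (6432.0 − 440) = 440 × 6400.0 / 5992.0 ≈ 469.96 mm.

470 mm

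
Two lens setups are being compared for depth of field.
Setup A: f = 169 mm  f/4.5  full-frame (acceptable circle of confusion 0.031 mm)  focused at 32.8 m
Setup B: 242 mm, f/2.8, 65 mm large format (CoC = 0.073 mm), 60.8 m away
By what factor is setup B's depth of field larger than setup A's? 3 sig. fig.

Setup A: H = 169²/(4.5×0.031) + 169 ≈ 204907.4 mm; DoF = Df − Dn = 39019 − 28291 ≈ 10728 mm.
Setup B: H = 242²/(2.8×0.073) + 242 ≈ 286758.6 mm; DoF = Df − Dn = 77095 − 50192 ≈ 26903 mm.
Ratio = 26903 / 10728 ≈ 2.51.

2.51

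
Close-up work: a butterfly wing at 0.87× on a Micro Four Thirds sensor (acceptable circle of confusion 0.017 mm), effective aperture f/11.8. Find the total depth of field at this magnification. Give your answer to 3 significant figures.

0.530 mm

At magnification m, DoF ≈ 2·N_eff·c/m² = 2 × 11.8 × 0.017 / 0.87² = 0.4012 / 0.7569 ≈ 0.53 mm.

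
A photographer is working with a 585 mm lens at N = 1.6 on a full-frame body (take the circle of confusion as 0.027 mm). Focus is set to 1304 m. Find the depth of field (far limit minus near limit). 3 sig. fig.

Hyperfocal distance H = f²/(N·c) + f = 585²/(1.6 × 0.027) + 585 = 342225/0.0432 + 585 ≈ 7922460.0 mm ≈ 7922 m.
Near limit Dn = s·(H − f)/(H + s − 2f) = 1304000 × (7922460.0 − 585) / (7922460.0 + 1304000 − 2 × 585) = 1304000 × 7921875.0 / 9225290.0 ≈ 1119762 mm.
Far limit Df = s·(H − f)/(H − s) = 1304000 × (7922460.0 − 585) / (7922460.0 − 1304000) = 1304000 × 7921875.0 / 6618460.0 ≈ 1560805 mm.
Depth of field = Df − Dn = 1560805 − 1119762 ≈ 441043 mm ≈ 441 m.

441 m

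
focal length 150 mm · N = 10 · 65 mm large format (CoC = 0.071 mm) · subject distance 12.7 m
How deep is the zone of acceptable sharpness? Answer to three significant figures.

11.9 m

Hyperfocal distance H = f²/(N·c) + f = 150²/(10 × 0.071) + 150 = 22500/0.71 + 150 ≈ 31840.1 mm ≈ 31.84 m.
Near limit Dn = s·(H − f)/(H + s − 2f) = 12700 × (31840.1 − 150) / (31840.1 + 12700 − 2 × 150) = 12700 × 31690.1 / 44240.1 ≈ 9097 mm.
Far limit Df = s·(H − f)/(H − s) = 12700 × (31840.1 − 150) / (31840.1 − 12700) = 12700 × 31690.1 / 19140.1 ≈ 21027 mm.
Depth of field = Df − Dn = 21027 − 9097 ≈ 11930 mm ≈ 11.9 m.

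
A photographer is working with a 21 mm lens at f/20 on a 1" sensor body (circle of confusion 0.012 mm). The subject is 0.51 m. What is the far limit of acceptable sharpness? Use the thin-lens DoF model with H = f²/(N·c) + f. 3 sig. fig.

0.695 m

Hyperfocal distance H = f²/(N·c) + f = 21²/(20 × 0.012) + 21 = 441/0.24 + 21 ≈ 1858.5 mm ≈ 1.859 m.
Far limit Df = s·(H − f)/(H − s) = 510 × (1858.5 − 21) / (1858.5 − 510) = 510 × 1837.5 / 1348.5 ≈ 694.94 mm ≈ 0.695 m.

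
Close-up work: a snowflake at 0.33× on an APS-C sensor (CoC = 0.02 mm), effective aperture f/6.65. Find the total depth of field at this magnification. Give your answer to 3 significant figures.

At magnification m, DoF ≈ 2·N_eff·c/m² = 2 × 6.65 × 0.02 / 0.33² = 0.266 / 0.1089 ≈ 2.44 mm.

2.44 mm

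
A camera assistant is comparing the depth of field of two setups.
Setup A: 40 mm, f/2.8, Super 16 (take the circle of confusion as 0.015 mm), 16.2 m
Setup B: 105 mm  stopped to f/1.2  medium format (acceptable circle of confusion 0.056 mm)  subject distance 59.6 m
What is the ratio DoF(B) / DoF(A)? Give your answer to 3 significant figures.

2.97

Setup A: H = 40²/(2.8×0.015) + 40 ≈ 38135.2 mm; DoF = Df − Dn = 28135 − 11375 ≈ 16760 mm.
Setup B: H = 105²/(1.2×0.056) + 105 ≈ 164167.5 mm; DoF = Df − Dn = 93510 − 43739 ≈ 49771 mm.
Ratio = 49771 / 16760 ≈ 2.97.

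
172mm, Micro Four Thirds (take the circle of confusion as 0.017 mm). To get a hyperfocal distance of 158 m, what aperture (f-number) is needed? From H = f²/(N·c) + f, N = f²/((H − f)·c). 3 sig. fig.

f/11

Rearrange H = f²/(N·c) + f for N: N = f² / ((H − f)·c).
N = 172² / ((158000 − 172) × 0.017) = 29584 / 2683 ≈ 11.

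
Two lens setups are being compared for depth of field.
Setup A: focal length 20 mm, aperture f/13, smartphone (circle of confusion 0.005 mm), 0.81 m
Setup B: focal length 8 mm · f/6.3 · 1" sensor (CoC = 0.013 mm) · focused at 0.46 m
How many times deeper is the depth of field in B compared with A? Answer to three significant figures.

3.78

Setup A: H = 20²/(13×0.005) + 20 ≈ 6173.8 mm; DoF = Df − Dn = 929.30 − 717.85 ≈ 211.45 mm.
Setup B: H = 8²/(6.3×0.013) + 8 ≈ 789.4 mm; DoF = Df − Dn = 1091.13 − 291.43 ≈ 799.70 mm.
Ratio = 799.70 / 211.45 ≈ 3.78.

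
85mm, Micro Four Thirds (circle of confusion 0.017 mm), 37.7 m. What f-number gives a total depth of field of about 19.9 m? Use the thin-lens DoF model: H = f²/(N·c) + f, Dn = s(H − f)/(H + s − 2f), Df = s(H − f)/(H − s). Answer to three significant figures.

f/2.80

Write h = H − f = f²/(N·c). The thin-lens limits are Dn = s·h/(h + (s−f)) and Df = s·h/(h − (s−f)), so DoF = Df − Dn = 2·s·(s−f)·h / (h² − (s−f)²).
That is a quadratic in h: DoF·h² − 2·s·(s−f)·h − DoF·(s−f)² = 0 ⇒ h = (s−f)·(s + √(s² + DoF²)) / DoF = 37615 × (37700 + √(37700² + 19900²)) / 19900 = 37615 × (37700 + 42629.8) / 19900 ≈ 151839 mm.
Then N = f²/(c·h) = 85² / (0.017 × 151839) = 7225 / 2581.3 ≈ 2.80.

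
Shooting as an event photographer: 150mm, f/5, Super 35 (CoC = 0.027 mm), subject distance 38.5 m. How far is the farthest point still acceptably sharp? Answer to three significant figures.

50.0 m

Hyperfocal distance H = f²/(N·c) + f = 150²/(5 × 0.027) + 150 = 22500/0.135 + 150 ≈ 166816.7 mm ≈ 166.8 m.
Far limit Df = s·(H − f)/(H − s) = 38500 × (166816.7 − 150) / (166816.7 − 38500) = 38500 × 166666.7 / 128316.7 ≈ 50006 mm ≈ 50.0 m.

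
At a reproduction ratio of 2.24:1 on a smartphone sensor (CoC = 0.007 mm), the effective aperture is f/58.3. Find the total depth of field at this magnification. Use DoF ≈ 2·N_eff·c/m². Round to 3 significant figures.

0.163 mm

At magnification m, DoF ≈ 2·N_eff·c/m² = 2 × 58.3 × 0.007 / 2.24² = 0.8162 / 5.018 ≈ 0.163 mm.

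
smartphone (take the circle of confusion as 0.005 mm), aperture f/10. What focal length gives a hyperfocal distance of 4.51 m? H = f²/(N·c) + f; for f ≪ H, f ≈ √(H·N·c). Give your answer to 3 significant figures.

15.0 mm

From H = f²/(N·c) + f, with f ≪ H: f ≈ √(H·N·c) = √(4510 × 10 × 0.005) = √225.50 ≈ 15.02 mm.
The +f correction barely moves this — solving exactly, f² + N·c·f − N·c·H = 0 ⇒ f = (−N·c + √((N·c)² + 4·N·c·H))/2 = (−0.05 + √902.00)/2 ≈ 14.992 mm, so f ≈ 15.0 mm.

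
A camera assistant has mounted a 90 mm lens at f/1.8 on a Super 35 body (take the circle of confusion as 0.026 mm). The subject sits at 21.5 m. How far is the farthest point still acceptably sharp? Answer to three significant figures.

Hyperfocal distance H = f²/(N·c) + f = 90²/(1.8 × 0.026) + 90 = 8100/0.0468 + 90 ≈ 173166.9 mm ≈ 173.2 m.
Far limit Df = s·(H − f)/(H − s) = 21500 × (173166.9 − 90) / (173166.9 − 21500) = 21500 × 173076.9 / 151666.9 ≈ 24535 mm ≈ 24.5 m.

24.5 m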